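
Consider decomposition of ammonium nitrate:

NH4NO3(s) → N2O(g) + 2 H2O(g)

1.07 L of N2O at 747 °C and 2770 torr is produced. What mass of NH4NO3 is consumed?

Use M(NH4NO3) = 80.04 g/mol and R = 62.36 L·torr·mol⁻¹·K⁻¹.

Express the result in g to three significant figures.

n(N2O) = PV/RT = (2770 × 1.07) / (62.36 × 1020.15) = 0.04659 mol
n(NH4NO3) = (1/1) × 0.04659 = 0.04659 mol
m(NH4NO3) = 0.04659 × 80.04 = 3.729 g

3.73 g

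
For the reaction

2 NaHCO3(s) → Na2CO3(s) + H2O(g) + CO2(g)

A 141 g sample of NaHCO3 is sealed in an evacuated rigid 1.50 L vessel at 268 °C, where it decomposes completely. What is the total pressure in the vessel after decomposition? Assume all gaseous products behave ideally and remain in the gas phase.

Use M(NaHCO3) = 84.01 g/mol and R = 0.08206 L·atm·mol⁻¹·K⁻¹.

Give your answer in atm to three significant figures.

n(NaHCO3) = 141 / 84.01 = 1.678 mol
n(gas produced) = (2/2) × 1.678 = 1.678 mol
P = nRT/V = 1.678 × 0.08206 × 541.15 / 1.50 = 49.68 atm

49.7 atm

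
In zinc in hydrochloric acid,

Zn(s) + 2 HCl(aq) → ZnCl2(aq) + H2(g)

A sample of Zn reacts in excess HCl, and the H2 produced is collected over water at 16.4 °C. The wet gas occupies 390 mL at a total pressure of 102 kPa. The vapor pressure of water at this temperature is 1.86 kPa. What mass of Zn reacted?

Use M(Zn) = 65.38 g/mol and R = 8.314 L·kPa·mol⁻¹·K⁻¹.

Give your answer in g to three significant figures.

P(H2) = 102 − 1.86 = 100.1 kPa
n(H2) = PV/RT = (100.1 × 0.3900) / (8.314 × 289.55) = 0.01622 mol
n(Zn) = (1/1) × 0.01622 = 0.01622 mol
m(Zn) = 0.01622 × 65.38 = 1.060 g

1.06 g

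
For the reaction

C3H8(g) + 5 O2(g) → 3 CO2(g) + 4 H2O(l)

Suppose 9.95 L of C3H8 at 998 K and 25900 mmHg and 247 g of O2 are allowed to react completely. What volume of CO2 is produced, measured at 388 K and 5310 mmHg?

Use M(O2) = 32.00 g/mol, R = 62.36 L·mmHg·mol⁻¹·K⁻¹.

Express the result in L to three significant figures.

n(C3H8) = PV/RT = (25900 × 9.95) / (62.36 × 998) = 4.141 mol
n(O2) = 247 / 32.00 = 7.719 mol
For 4.141 mol C3H8, stoichiometry requires (5/1) × 4.141 = 20.70 mol O2; 7.719 mol is available, so O2 is limiting.
n(CO2) = (3/5) × 7.719 = 4.631 mol
V(CO2) = nRT/P = 4.631 × 62.36 × 388 / 5310 = 21.10 L

21.1 L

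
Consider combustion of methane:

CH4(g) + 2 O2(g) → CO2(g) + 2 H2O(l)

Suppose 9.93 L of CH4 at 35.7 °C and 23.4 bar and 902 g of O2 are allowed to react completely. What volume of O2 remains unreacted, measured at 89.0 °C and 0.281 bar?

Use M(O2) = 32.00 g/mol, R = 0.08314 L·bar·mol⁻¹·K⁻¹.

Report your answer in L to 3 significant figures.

n(CH4) = PV/RT = (23.4 × 9.93) / (0.08314 × 308.85) = 9.049 mol
n(O2) = 902 / 32.00 = 28.19 mol
For 9.049 mol CH4, stoichiometry requires (2/1) × 9.049 = 18.10 mol O2; 28.19 mol is available, so CH4 is limiting.
n(O2) consumed = (2/1) × 9.049 = 18.10 mol; remaining = 28.19 − 18.10 = 10.09 mol
V(O2) = nRT/P = 10.09 × 0.08314 × 362.15 / 0.281 = 1081 L

1080 L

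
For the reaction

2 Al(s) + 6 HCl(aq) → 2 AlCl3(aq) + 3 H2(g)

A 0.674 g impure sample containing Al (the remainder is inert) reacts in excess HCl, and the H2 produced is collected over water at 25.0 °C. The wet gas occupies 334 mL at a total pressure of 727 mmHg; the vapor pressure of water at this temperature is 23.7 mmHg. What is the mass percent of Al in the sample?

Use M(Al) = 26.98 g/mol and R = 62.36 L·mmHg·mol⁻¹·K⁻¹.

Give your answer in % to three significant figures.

33.7 %

P(H2) = 727 − 23.7 = 703.3 mmHg
n(H2) = PV/RT = (703.3 × 0.3340) / (62.36 × 298.15) = 0.01263 mol
n(Al) = (2/3) × 0.01263 = 0.008420 mol
m(Al) = 0.008420 × 26.98 = 0.2272 g
%Al = 0.2272 / 0.674 × 100 = 33.71%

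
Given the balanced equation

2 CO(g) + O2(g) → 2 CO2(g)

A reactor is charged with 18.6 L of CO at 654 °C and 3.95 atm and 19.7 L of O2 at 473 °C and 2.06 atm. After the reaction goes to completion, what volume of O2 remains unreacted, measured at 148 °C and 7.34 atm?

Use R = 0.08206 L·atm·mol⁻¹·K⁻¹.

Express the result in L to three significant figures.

0.847 L

n(CO) = PV/RT = (3.95 × 18.6) / (0.08206 × 927.15) = 0.9657 mol
n(O2) = PV/RT = (2.06 × 19.7) / (0.08206 × 746.15) = 0.6628 mol
For 0.9657 mol CO, stoichiometry requires (1/2) × 0.9657 = 0.4829 mol O2; 0.6628 mol is available, so CO is limiting.
n(O2) consumed = (1/2) × 0.9657 = 0.4829 mol; remaining = 0.6628 − 0.4829 = 0.1799 mol
V(O2) = nRT/P = 0.1799 × 0.08206 × 421.15 / 7.34 = 0.8470 L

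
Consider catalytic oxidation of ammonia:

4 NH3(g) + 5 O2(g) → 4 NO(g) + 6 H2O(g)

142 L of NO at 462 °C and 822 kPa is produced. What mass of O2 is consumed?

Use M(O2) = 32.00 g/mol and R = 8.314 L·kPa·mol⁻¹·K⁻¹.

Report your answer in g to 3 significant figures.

n(NO) = PV/RT = (822 × 142) / (8.314 × 735.15) = 19.10 mol
n(O2) = (5/4) × 19.10 = 23.88 mol
m(O2) = 23.88 × 32.00 = 764.2 g

764 g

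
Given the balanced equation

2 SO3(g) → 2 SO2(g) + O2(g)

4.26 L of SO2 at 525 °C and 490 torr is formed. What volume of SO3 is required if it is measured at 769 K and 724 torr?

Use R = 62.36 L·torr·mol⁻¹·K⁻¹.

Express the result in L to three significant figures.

n(SO2) = PV/RT = (490 × 4.26) / (62.36 × 798.15) = 0.04194 mol
n(SO3) = (2/2) × 0.04194 = 0.04194 mol
V = nRT/P = 0.04194 × 62.36 × 769 / 724 = 2.778 L

2.78 L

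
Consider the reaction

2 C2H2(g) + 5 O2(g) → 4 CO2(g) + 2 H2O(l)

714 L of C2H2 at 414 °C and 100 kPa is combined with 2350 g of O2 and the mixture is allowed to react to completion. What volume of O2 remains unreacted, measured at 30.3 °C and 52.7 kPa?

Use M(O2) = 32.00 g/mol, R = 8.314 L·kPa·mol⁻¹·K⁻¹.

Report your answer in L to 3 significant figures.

2020 L

n(C2H2) = PV/RT = (100 × 714) / (8.314 × 687.15) = 12.50 mol
n(O2) = 2350 / 32.00 = 73.44 mol
For 12.50 mol C2H2, stoichiometry requires (5/2) × 12.50 = 31.25 mol O2; 73.44 mol is available, so C2H2 is limiting.
n(O2) consumed = (5/2) × 12.50 = 31.25 mol; remaining = 73.44 − 31.25 = 42.19 mol
V(O2) = nRT/P = 42.19 × 8.314 × 303.45 / 52.7 = 2020 L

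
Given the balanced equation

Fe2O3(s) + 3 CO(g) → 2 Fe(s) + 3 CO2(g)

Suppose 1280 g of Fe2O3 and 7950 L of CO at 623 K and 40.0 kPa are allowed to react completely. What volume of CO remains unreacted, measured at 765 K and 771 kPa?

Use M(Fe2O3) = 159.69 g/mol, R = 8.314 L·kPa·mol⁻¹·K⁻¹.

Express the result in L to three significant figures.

n(Fe2O3) = 1280 / 159.69 = 8.016 mol
n(CO) = PV/RT = (40.0 × 7950) / (8.314 × 623) = 61.39 mol
For 8.016 mol Fe2O3, stoichiometry requires (3/1) × 8.016 = 24.05 mol CO; 61.39 mol is available, so Fe2O3 is limiting.
n(CO) consumed = (3/1) × 8.016 = 24.05 mol; remaining = 61.39 − 24.05 = 37.34 mol
V(CO) = nRT/P = 37.34 × 8.314 × 765 / 771 = 308.0 L

308 L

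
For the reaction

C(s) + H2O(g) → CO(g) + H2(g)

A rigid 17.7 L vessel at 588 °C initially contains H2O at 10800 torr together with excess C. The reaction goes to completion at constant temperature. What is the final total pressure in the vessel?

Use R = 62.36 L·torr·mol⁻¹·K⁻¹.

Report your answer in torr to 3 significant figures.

Since T and V are fixed, P_final/P_initial = n_final/n_initial = 2/1.
P_final = (2/1) × 10800 = 21600 torr

21600 torr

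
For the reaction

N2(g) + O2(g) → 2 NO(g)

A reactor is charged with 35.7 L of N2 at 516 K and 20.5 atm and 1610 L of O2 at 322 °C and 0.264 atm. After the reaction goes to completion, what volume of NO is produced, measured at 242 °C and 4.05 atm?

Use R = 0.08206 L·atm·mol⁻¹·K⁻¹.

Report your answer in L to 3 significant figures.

182 L

n(N2) = PV/RT = (20.5 × 35.7) / (0.08206 × 516) = 17.28 mol
n(O2) = PV/RT = (0.264 × 1610) / (0.08206 × 595.15) = 8.703 mol
For 17.28 mol N2, stoichiometry requires (1/1) × 17.28 = 17.28 mol O2; 8.703 mol is available, so O2 is limiting.
n(NO) = (2/1) × 8.703 = 17.41 mol
V(NO) = nRT/P = 17.41 × 0.08206 × 515.15 / 4.05 = 181.7 L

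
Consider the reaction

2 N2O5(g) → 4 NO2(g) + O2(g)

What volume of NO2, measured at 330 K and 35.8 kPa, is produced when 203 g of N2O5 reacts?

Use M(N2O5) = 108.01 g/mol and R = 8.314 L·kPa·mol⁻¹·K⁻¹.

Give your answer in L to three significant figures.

288 L

n(N2O5) = 203.0 / 108.01 = 1.879 mol
n(NO2) = (4/2) × 1.879 = 3.758 mol
V = nRT/P = 3.758 × 8.314 × 330 / 35.8 = 288.0 L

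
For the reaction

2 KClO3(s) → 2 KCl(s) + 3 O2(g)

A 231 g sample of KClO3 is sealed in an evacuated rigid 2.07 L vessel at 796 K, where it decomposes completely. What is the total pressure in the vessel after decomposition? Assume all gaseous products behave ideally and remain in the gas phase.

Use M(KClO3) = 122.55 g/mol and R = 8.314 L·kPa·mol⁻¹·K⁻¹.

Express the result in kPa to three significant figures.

n(KClO3) = 231 / 122.55 = 1.885 mol
n(gas produced) = (3/2) × 1.885 = 2.828 mol
P = nRT/V = 2.828 × 8.314 × 796 / 2.07 = 9041 kPa

9040 kPa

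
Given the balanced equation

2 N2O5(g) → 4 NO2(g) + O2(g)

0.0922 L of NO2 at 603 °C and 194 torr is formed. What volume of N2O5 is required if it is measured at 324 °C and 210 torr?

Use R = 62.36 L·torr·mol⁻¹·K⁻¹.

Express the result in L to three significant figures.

n(NO2) = PV/RT = (194 × 0.0922) / (62.36 × 876.15) = 0.0003274 mol
n(N2O5) = (2/4) × 0.0003274 = 0.0001637 mol
V = nRT/P = 0.0001637 × 62.36 × 597.15 / 210 = 0.02903 L

0.0290 L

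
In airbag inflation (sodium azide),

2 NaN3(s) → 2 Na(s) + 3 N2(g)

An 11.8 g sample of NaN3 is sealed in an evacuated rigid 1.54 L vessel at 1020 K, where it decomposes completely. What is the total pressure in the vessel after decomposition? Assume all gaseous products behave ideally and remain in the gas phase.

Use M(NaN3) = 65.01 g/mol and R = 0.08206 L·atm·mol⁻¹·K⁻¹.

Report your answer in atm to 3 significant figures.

14.8 atm

n(NaN3) = 11.8 / 65.01 = 0.1815 mol
n(gas produced) = (3/2) × 0.1815 = 0.2722 mol
P = nRT/V = 0.2722 × 0.08206 × 1020 / 1.54 = 14.79 atm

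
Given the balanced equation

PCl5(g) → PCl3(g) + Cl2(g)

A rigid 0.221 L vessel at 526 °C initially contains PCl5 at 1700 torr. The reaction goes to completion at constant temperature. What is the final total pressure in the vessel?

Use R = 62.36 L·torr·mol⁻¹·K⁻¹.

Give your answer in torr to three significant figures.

3400 torr

At constant T and V, P ∝ n(gas): 1 mol gas → 2 mol gas.
P_final = (2/1) × 1700 = 3400 torr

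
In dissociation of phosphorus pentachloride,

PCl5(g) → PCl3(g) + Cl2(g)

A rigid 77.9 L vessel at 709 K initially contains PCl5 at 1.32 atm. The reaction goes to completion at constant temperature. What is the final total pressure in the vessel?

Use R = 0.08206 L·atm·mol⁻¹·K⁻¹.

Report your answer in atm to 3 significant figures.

2.64 atm

Rigid vessel, constant T ⇒ P scales with total gas moles (1 → 2).
P_final = (2/1) × 1.32 = 2.640 atm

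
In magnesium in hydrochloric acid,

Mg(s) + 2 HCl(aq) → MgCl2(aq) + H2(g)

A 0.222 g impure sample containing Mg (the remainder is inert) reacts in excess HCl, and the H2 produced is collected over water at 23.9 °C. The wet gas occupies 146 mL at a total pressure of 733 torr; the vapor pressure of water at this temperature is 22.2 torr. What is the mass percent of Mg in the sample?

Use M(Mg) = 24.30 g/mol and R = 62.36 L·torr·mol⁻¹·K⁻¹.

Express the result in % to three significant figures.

P(H2) = 733 − 22.2 = 710.8 torr
n(H2) = PV/RT = (710.8 × 0.1460) / (62.36 × 297.05) = 0.005602 mol
n(Mg) = (1/1) × 0.005602 = 0.005602 mol
m(Mg) = 0.005602 × 24.30 = 0.1361 g
%Mg = 0.1361 / 0.222 × 100 = 61.31%

61.3 %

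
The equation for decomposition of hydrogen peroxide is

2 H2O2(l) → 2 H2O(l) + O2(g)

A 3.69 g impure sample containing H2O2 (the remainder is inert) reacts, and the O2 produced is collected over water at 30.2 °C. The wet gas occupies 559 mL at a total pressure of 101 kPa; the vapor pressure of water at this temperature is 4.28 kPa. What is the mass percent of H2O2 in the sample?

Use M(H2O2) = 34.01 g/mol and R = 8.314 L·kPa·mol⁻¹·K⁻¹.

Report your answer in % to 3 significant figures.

39.5 %

P(O2) = 101 − 4.28 = 96.72 kPa
n(O2) = PV/RT = (96.72 × 0.5590) / (8.314 × 303.35) = 0.02144 mol
n(H2O2) = (2/1) × 0.02144 = 0.04288 mol
m(H2O2) = 0.04288 × 34.01 = 1.458 g
%H2O2 = 1.458 / 3.69 × 100 = 39.51%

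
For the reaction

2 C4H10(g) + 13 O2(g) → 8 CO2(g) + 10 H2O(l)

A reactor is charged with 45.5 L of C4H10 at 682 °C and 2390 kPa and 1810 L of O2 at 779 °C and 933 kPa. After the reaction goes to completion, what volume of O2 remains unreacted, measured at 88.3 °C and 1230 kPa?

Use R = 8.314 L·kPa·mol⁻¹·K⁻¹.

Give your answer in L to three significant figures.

n(C4H10) = PV/RT = (2390 × 45.5) / (8.314 × 955.15) = 13.69 mol
n(O2) = PV/RT = (933 × 1810) / (8.314 × 1052.15) = 193.1 mol
For 13.69 mol C4H10, stoichiometry requires (13/2) × 13.69 = 88.98 mol O2; 193.1 mol is available, so C4H10 is limiting.
n(O2) consumed = (13/2) × 13.69 = 88.98 mol; remaining = 193.1 − 88.98 = 104.1 mol
V(O2) = nRT/P = 104.1 × 8.314 × 361.45 / 1230 = 254.3 L

254 L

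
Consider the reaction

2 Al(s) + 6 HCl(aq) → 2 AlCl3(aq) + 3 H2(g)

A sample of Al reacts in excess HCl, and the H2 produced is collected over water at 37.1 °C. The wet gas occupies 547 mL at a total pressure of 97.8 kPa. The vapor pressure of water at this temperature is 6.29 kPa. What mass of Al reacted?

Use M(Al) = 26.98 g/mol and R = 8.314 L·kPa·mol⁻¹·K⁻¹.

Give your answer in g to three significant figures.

P(H2) = 97.8 − 6.29 = 91.51 kPa
n(H2) = PV/RT = (91.51 × 0.5470) / (8.314 × 310.25) = 0.01941 mol
n(Al) = (2/3) × 0.01941 = 0.01294 mol
m(Al) = 0.01294 × 26.98 = 0.3491 g

0.349 g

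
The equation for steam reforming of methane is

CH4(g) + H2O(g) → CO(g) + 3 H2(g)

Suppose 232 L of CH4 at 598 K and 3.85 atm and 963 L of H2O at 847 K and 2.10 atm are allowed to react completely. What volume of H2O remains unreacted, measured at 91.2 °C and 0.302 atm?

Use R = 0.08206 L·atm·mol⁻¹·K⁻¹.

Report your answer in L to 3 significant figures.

1080 L

n(CH4) = PV/RT = (3.85 × 232) / (0.08206 × 598) = 18.20 mol
n(H2O) = PV/RT = (2.10 × 963) / (0.08206 × 847) = 29.10 mol
For 18.20 mol CH4, stoichiometry requires (1/1) × 18.20 = 18.20 mol H2O; 29.10 mol is available, so CH4 is limiting.
n(H2O) consumed = (1/1) × 18.20 = 18.20 mol; remaining = 29.10 − 18.20 = 10.90 mol
V(H2O) = nRT/P = 10.90 × 0.08206 × 364.35 / 0.302 = 1079 L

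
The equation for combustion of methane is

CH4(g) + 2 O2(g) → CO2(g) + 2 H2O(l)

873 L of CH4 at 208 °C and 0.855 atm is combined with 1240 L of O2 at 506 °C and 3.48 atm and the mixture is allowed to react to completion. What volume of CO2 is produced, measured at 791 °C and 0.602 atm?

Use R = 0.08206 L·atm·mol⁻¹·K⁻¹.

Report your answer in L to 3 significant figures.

n(CH4) = PV/RT = (0.855 × 873) / (0.08206 × 481.15) = 18.90 mol
n(O2) = PV/RT = (3.48 × 1240) / (0.08206 × 779.15) = 67.49 mol
For 18.90 mol CH4, stoichiometry requires (2/1) × 18.90 = 37.80 mol O2; 67.49 mol is available, so CH4 is limiting.
n(CO2) = (1/1) × 18.90 = 18.90 mol
V(CO2) = nRT/P = 18.90 × 0.08206 × 1064.15 / 0.602 = 2742 L

2740 L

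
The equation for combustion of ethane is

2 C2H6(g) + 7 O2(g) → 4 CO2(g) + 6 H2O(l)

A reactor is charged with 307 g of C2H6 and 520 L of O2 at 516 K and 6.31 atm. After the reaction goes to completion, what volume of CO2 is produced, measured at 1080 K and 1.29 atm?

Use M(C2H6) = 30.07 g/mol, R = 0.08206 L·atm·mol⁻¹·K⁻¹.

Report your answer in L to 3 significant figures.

n(C2H6) = 307 / 30.07 = 10.21 mol
n(O2) = PV/RT = (6.31 × 520) / (0.08206 × 516) = 77.49 mol
For 10.21 mol C2H6, stoichiometry requires (7/2) × 10.21 = 35.73 mol O2; 77.49 mol is available, so C2H6 is limiting.
n(CO2) = (4/2) × 10.21 = 20.42 mol
V(CO2) = nRT/P = 20.42 × 0.08206 × 1080 / 1.29 = 1403 L

1400 L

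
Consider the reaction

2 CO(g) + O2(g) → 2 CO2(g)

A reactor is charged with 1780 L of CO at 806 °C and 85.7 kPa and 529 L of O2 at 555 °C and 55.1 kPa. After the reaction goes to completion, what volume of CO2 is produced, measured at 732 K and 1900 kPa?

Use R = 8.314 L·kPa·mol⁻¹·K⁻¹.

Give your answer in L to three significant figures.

n(CO) = PV/RT = (85.7 × 1780) / (8.314 × 1079.15) = 17.00 mol
n(O2) = PV/RT = (55.1 × 529) / (8.314 × 828.15) = 4.233 mol
For 17.00 mol CO, stoichiometry requires (1/2) × 17.00 = 8.500 mol O2; 4.233 mol is available, so O2 is limiting.
n(CO2) = (2/1) × 4.233 = 8.466 mol
V(CO2) = nRT/P = 8.466 × 8.314 × 732 / 1900 = 27.12 L

27.1 L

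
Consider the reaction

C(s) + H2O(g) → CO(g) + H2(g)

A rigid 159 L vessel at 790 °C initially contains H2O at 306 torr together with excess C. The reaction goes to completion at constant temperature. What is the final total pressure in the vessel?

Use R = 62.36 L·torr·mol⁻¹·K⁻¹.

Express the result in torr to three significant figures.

At constant T and V, P ∝ n(gas): 1 mol gas → 2 mol gas.
P_final = (2/1) × 306 = 612.0 torr

612 torr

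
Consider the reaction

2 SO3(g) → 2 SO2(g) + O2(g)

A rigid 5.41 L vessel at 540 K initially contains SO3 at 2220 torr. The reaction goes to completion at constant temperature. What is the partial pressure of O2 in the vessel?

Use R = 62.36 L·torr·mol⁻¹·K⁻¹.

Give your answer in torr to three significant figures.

n(SO3)₀ = PV/RT = (2220 × 5.41) / (62.36 × 540) = 0.3567 mol
n(O2) = (1/2) × 0.3567 = 0.1784 mol
P(O2) = nRT/V = 0.1784 × 62.36 × 540 / 5.41 = 1110 torr

1110 torr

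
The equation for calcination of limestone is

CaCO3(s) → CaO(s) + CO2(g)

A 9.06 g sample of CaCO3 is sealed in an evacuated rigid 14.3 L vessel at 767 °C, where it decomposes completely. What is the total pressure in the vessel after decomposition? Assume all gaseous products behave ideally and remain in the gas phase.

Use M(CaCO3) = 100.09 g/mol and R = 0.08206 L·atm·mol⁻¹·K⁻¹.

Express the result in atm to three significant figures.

n(CaCO3) = 9.06 / 100.09 = 0.09052 mol
n(gas produced) = (1/1) × 0.09052 = 0.09052 mol
P = nRT/V = 0.09052 × 0.08206 × 1040.15 / 14.3 = 0.5403 atm

0.540 atm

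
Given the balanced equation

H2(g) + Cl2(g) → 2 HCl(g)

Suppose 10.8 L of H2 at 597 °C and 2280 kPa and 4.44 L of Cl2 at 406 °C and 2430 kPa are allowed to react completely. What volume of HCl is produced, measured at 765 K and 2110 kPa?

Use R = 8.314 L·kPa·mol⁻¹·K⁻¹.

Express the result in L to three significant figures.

11.5 L

n(H2) = PV/RT = (2280 × 10.8) / (8.314 × 870.15) = 3.404 mol
n(Cl2) = PV/RT = (2430 × 4.44) / (8.314 × 679.15) = 1.911 mol
For 3.404 mol H2, stoichiometry requires (1/1) × 3.404 = 3.404 mol Cl2; 1.911 mol is available, so Cl2 is limiting.
n(HCl) = (2/1) × 1.911 = 3.822 mol
V(HCl) = nRT/P = 3.822 × 8.314 × 765 / 2110 = 11.52 L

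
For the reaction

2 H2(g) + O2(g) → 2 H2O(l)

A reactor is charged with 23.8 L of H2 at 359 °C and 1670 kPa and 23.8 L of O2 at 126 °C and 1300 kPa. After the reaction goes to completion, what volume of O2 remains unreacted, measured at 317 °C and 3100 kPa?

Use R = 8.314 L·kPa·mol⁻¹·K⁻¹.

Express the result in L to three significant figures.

8.77 L

n(H2) = PV/RT = (1670 × 23.8) / (8.314 × 632.15) = 7.562 mol
n(O2) = PV/RT = (1300 × 23.8) / (8.314 × 399.15) = 9.323 mol
For 7.562 mol H2, stoichiometry requires (1/2) × 7.562 = 3.781 mol O2; 9.323 mol is available, so H2 is limiting.
n(O2) consumed = (1/2) × 7.562 = 3.781 mol; remaining = 9.323 − 3.781 = 5.542 mol
V(O2) = nRT/P = 5.542 × 8.314 × 590.15 / 3100 = 8.772 L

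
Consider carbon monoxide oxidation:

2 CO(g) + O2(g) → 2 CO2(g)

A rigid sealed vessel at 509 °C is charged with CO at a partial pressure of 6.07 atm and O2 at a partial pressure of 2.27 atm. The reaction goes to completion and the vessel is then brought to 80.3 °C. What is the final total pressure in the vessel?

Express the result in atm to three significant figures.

2.74 atm

Because the vessel is rigid and T is held at 509 °C, work the stoichiometry in partial pressures (P_i = n_iRT/V).
P(O2) required for 6.07 atm of CO = (1/2) × 6.07 = 3.035 atm; available 2.27 atm, so O2 is limiting.
P(CO) remaining = 6.07 − (2/1) × 2.27 = 1.530 atm
P(gaseous products) = (2)/1 × 2.27 = 4.540 atm
P_total at 509 °C = 1.530 + 4.540 = 6.070 atm
Scaling to 80.3 °C: P = 6.070 × 353.45/782.15 = 2.743 atm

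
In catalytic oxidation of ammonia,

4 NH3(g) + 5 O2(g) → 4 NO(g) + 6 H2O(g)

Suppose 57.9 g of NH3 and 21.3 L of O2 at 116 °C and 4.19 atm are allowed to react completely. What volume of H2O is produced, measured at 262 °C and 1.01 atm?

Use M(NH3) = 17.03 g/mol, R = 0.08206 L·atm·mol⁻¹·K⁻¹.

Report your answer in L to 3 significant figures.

146 L

n(NH3) = 57.9 / 17.03 = 3.400 mol
n(O2) = PV/RT = (4.19 × 21.3) / (0.08206 × 389.15) = 2.795 mol
For 3.400 mol NH3, stoichiometry requires (5/4) × 3.400 = 4.250 mol O2; 2.795 mol is available, so O2 is limiting.
n(H2O) = (6/5) × 2.795 = 3.354 mol
V(H2O) = nRT/P = 3.354 × 0.08206 × 535.15 / 1.01 = 145.8 L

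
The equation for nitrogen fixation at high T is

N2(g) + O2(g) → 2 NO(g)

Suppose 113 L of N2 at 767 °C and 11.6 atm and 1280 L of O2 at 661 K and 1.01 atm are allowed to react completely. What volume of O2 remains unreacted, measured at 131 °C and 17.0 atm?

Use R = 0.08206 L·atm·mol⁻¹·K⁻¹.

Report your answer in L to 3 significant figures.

n(N2) = PV/RT = (11.6 × 113) / (0.08206 × 1040.15) = 15.36 mol
n(O2) = PV/RT = (1.01 × 1280) / (0.08206 × 661) = 23.83 mol
For 15.36 mol N2, stoichiometry requires (1/1) × 15.36 = 15.36 mol O2; 23.83 mol is available, so N2 is limiting.
n(O2) consumed = (1/1) × 15.36 = 15.36 mol; remaining = 23.83 − 15.36 = 8.470 mol
V(O2) = nRT/P = 8.470 × 0.08206 × 404.15 / 17.0 = 16.52 L

16.5 L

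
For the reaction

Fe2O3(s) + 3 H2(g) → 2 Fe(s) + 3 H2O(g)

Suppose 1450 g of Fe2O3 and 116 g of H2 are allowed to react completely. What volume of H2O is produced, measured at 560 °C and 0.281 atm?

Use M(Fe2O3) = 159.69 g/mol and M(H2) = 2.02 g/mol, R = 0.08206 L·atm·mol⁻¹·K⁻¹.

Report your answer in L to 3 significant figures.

n(Fe2O3) = 1450 / 159.69 = 9.080 mol
n(H2) = 116 / 2.02 = 57.43 mol
For 9.080 mol Fe2O3, stoichiometry requires (3/1) × 9.080 = 27.24 mol H2; 57.43 mol is available, so Fe2O3 is limiting.
n(H2O) = (3/1) × 9.080 = 27.24 mol
V(H2O) = nRT/P = 27.24 × 0.08206 × 833.15 / 0.281 = 6628 L

6630 L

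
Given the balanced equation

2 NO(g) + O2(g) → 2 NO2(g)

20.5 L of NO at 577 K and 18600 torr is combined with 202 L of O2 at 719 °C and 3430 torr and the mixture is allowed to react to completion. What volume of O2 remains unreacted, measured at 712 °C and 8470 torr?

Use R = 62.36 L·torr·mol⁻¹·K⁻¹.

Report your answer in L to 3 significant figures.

n(NO) = PV/RT = (18600 × 20.5) / (62.36 × 577) = 10.60 mol
n(O2) = PV/RT = (3430 × 202) / (62.36 × 992.15) = 11.20 mol
For 10.60 mol NO, stoichiometry requires (1/2) × 10.60 = 5.300 mol O2; 11.20 mol is available, so NO is limiting.
n(O2) consumed = (1/2) × 10.60 = 5.300 mol; remaining = 11.20 − 5.300 = 5.900 mol
V(O2) = nRT/P = 5.900 × 62.36 × 985.15 / 8470 = 42.79 L

42.8 L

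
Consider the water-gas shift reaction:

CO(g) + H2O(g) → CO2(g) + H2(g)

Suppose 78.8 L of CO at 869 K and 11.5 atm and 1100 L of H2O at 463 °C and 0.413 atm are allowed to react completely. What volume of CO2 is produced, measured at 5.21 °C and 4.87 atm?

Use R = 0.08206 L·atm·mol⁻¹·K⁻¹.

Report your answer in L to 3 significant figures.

n(CO) = PV/RT = (11.5 × 78.8) / (0.08206 × 869) = 12.71 mol
n(H2O) = PV/RT = (0.413 × 1100) / (0.08206 × 736.15) = 7.520 mol
For 12.71 mol CO, stoichiometry requires (1/1) × 12.71 = 12.71 mol H2O; 7.520 mol is available, so H2O is limiting.
n(CO2) = (1/1) × 7.520 = 7.520 mol
V(CO2) = nRT/P = 7.520 × 0.08206 × 278.36 / 4.87 = 35.27 L

35.3 L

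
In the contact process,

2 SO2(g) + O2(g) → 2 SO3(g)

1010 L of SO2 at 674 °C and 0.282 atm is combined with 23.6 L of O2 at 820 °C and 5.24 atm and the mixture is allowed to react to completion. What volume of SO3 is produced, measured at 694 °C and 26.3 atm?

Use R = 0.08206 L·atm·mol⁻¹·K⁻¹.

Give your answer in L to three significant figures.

n(SO2) = PV/RT = (0.282 × 1010) / (0.08206 × 947.15) = 3.665 mol
n(O2) = PV/RT = (5.24 × 23.6) / (0.08206 × 1093.15) = 1.379 mol
For 3.665 mol SO2, stoichiometry requires (1/2) × 3.665 = 1.833 mol O2; 1.379 mol is available, so O2 is limiting.
n(SO3) = (2/1) × 1.379 = 2.758 mol
V(SO3) = nRT/P = 2.758 × 0.08206 × 967.15 / 26.3 = 8.323 L

8.32 L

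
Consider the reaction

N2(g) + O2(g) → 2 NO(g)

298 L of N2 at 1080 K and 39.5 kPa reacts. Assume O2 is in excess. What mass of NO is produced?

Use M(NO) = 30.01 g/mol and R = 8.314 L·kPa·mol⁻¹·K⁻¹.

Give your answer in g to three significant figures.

n(N2) = PV/RT = (39.5 × 298) / (8.314 × 1080) = 1.311 mol
n(NO) = (2/1) × 1.311 = 2.622 mol
m(NO) = 2.622 × 30.01 = 78.69 g

78.7 g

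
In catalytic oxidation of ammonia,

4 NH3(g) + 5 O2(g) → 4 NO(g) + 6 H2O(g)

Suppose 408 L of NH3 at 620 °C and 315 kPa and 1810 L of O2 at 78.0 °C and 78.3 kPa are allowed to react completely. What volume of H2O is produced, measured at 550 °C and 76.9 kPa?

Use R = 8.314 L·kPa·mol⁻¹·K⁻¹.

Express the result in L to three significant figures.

n(NH3) = PV/RT = (315 × 408) / (8.314 × 893.15) = 17.31 mol
n(O2) = PV/RT = (78.3 × 1810) / (8.314 × 351.15) = 48.54 mol
For 17.31 mol NH3, stoichiometry requires (5/4) × 17.31 = 21.64 mol O2; 48.54 mol is available, so NH3 is limiting.
n(H2O) = (6/4) × 17.31 = 25.96 mol
V(H2O) = nRT/P = 25.96 × 8.314 × 823.15 / 76.9 = 2310 L

2310 L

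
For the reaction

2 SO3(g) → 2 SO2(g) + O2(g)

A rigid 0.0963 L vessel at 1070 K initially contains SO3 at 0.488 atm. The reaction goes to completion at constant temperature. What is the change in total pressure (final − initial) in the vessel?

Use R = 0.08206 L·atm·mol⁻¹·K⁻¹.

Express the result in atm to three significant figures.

0.244 atm

Since T and V are fixed, P_final/P_initial = n_final/n_initial = 3/2.
P_final = (3/2) × 0.488 = 0.7320 atm; ΔP = 0.7320 − 0.488 = 0.2440 atm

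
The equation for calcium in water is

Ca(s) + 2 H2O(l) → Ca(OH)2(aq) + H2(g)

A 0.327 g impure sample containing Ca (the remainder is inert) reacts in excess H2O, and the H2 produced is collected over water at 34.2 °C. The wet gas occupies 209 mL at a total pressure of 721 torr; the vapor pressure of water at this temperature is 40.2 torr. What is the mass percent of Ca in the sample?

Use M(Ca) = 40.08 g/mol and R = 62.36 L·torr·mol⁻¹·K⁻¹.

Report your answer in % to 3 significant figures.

P(H2) = 721 − 40.2 = 680.8 torr
n(H2) = PV/RT = (680.8 × 0.2090) / (62.36 × 307.35) = 0.007424 mol
n(Ca) = (1/1) × 0.007424 = 0.007424 mol
m(Ca) = 0.007424 × 40.08 = 0.2976 g
%Ca = 0.2976 / 0.327 × 100 = 91.01%

91.0 %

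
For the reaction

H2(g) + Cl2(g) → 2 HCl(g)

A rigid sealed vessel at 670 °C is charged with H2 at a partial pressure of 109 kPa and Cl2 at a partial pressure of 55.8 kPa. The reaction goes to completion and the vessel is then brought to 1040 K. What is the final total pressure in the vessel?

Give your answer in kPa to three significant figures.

182 kPa

At constant V, partial pressures at 670 °C are proportional to moles, so apply stoichiometry directly to pressures.
P(Cl2) required for 109 kPa of H2 = (1/1) × 109 = 109.0 kPa; available 55.8 kPa, so Cl2 is limiting.
P(H2) remaining = 109 − (1/1) × 55.8 = 53.20 kPa
P(gaseous products) = (2)/1 × 55.8 = 111.6 kPa
P_total at 670 °C = 53.20 + 111.6 = 164.8 kPa
Scaling to 1040 K: P = 164.8 × 1040/943.15 = 181.7 kPa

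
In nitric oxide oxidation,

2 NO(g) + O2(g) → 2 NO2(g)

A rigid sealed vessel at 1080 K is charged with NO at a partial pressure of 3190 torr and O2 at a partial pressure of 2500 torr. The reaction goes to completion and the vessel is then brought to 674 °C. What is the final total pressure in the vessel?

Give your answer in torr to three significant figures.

Because the vessel is rigid and T is held at 1080 K, work the stoichiometry in partial pressures (P_i = n_iRT/V).
P(O2) required for 3190 torr of NO = (1/2) × 3190 = 1595 torr; available 2500 torr, so NO is limiting.
P(O2) remaining = 2500 − (1/2) × 3190 = 905.0 torr
P(gaseous products) = (2)/2 × 3190 = 3190 torr
P_total at 1080 K = 905.0 + 3190 = 4095 torr
Scaling to 674 °C: P = 4095 × 947.15/1080 = 3591 torr

3590 torr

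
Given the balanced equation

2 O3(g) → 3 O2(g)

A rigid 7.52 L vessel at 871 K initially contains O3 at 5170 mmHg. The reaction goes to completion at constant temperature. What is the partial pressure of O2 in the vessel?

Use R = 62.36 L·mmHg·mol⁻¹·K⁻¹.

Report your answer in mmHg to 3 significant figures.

7760 mmHg

n(O3)₀ = PV/RT = (5170 × 7.52) / (62.36 × 871) = 0.7158 mol
n(O2) = (3/2) × 0.7158 = 1.074 mol
P(O2) = nRT/V = 1.074 × 62.36 × 871 / 7.52 = 7757 mmHg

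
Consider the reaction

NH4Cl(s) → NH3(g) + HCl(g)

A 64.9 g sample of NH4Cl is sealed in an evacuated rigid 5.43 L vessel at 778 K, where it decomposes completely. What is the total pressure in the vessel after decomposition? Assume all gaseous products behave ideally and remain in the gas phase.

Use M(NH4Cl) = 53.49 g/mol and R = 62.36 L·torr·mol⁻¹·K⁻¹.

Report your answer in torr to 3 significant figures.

21700 torr

n(NH4Cl) = 64.9 / 53.49 = 1.213 mol
n(gas produced) = (2/1) × 1.213 = 2.426 mol
P = nRT/V = 2.426 × 62.36 × 778 / 5.43 = 21680 torr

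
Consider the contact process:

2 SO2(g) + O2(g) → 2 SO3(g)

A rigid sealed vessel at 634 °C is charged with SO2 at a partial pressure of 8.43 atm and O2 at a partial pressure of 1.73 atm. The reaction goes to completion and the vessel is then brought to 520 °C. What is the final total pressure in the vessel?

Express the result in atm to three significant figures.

7.37 atm

With V and T fixed, P_i ∝ n_i, so the mole ratios apply directly to partial pressures at 634 °C.
P(O2) required for 8.43 atm of SO2 = (1/2) × 8.43 = 4.215 atm; available 1.73 atm, so O2 is limiting.
P(SO2) remaining = 8.43 − (2/1) × 1.73 = 4.970 atm
P(gaseous products) = (2)/1 × 1.73 = 3.460 atm
P_total at 634 °C = 4.970 + 3.460 = 8.430 atm
Scaling to 520 °C: P = 8.430 × 793.15/907.15 = 7.371 atm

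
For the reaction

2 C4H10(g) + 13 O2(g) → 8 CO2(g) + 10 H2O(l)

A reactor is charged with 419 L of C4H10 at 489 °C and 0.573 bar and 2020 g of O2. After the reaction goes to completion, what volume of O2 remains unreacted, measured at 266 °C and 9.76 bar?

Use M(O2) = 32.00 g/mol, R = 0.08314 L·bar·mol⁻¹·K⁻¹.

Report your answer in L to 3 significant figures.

n(C4H10) = PV/RT = (0.573 × 419) / (0.08314 × 762.15) = 3.789 mol
n(O2) = 2020 / 32.00 = 63.12 mol
For 3.789 mol C4H10, stoichiometry requires (13/2) × 3.789 = 24.63 mol O2; 63.12 mol is available, so C4H10 is limiting.
n(O2) consumed = (13/2) × 3.789 = 24.63 mol; remaining = 63.12 − 24.63 = 38.49 mol
V(O2) = nRT/P = 38.49 × 0.08314 × 539.15 / 9.76 = 176.8 L

177 L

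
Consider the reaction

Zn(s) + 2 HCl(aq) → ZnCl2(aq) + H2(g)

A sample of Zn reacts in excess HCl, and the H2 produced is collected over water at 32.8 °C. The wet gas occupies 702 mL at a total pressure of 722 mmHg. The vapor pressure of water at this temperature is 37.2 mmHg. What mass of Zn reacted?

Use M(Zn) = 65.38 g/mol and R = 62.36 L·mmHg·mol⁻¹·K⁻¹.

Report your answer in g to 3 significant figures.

1.65 g

P(H2) = 722 − 37.2 = 684.8 mmHg
n(H2) = PV/RT = (684.8 × 0.7020) / (62.36 × 305.95) = 0.02520 mol
n(Zn) = (1/1) × 0.02520 = 0.02520 mol
m(Zn) = 0.02520 × 65.38 = 1.648 g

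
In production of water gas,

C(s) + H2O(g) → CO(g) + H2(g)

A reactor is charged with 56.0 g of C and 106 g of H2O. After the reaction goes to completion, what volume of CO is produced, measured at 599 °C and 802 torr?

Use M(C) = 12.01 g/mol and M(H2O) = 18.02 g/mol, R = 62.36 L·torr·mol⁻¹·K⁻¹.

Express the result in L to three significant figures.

n(C) = 56.0 / 12.01 = 4.663 mol
n(H2O) = 106 / 18.02 = 5.882 mol
For 4.663 mol C, stoichiometry requires (1/1) × 4.663 = 4.663 mol H2O; 5.882 mol is available, so C is limiting.
n(CO) = (1/1) × 4.663 = 4.663 mol
V(CO) = nRT/P = 4.663 × 62.36 × 872.15 / 802 = 316.2 L

316 L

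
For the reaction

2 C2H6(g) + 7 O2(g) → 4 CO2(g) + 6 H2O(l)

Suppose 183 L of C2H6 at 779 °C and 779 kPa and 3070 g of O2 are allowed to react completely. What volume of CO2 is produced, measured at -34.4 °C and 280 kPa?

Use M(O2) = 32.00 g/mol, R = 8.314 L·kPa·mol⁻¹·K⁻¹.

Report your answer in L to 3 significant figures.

231 L

n(C2H6) = PV/RT = (779 × 183) / (8.314 × 1052.15) = 16.30 mol
n(O2) = 3070 / 32.00 = 95.94 mol
For 16.30 mol C2H6, stoichiometry requires (7/2) × 16.30 = 57.05 mol O2; 95.94 mol is available, so C2H6 is limiting.
n(CO2) = (4/2) × 16.30 = 32.60 mol
V(CO2) = nRT/P = 32.60 × 8.314 × 238.75 / 280 = 231.1 L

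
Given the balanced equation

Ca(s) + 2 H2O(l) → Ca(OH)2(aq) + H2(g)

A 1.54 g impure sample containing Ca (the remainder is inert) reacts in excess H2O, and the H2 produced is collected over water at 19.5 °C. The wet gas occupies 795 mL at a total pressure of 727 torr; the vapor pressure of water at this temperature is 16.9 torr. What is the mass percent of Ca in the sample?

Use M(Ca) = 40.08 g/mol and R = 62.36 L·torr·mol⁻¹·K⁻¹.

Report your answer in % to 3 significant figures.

80.5 %

P(H2) = 727 − 16.9 = 710.1 torr
n(H2) = PV/RT = (710.1 × 0.7950) / (62.36 × 292.65) = 0.03093 mol
n(Ca) = (1/1) × 0.03093 = 0.03093 mol
m(Ca) = 0.03093 × 40.08 = 1.240 g
%Ca = 1.240 / 1.54 × 100 = 80.52%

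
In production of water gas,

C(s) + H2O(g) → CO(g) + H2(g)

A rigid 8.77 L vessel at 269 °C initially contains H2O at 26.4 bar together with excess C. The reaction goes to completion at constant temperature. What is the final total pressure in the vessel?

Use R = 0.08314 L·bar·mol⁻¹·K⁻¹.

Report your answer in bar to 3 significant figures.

52.8 bar

At constant T and V, P ∝ n(gas): 1 mol gas → 2 mol gas.
P_final = (2/1) × 26.4 = 52.80 bar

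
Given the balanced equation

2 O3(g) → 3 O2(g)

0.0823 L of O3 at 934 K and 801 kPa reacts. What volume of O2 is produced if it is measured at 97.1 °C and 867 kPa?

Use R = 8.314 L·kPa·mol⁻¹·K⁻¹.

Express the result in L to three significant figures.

n(O3) = PV/RT = (801 × 0.0823) / (8.314 × 934) = 0.008489 mol
n(O2) = (3/2) × 0.008489 = 0.01273 mol
V = nRT/P = 0.01273 × 8.314 × 370.25 / 867 = 0.04520 L

0.0452 L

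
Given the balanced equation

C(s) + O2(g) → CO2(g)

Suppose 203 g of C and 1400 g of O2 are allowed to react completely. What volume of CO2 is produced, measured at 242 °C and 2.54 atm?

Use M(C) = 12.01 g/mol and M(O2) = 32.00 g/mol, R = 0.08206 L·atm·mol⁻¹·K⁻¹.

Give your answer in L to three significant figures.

n(C) = 203 / 12.01 = 16.90 mol
n(O2) = 1400 / 32.00 = 43.75 mol
For 16.90 mol C, stoichiometry requires (1/1) × 16.90 = 16.90 mol O2; 43.75 mol is available, so C is limiting.
n(CO2) = (1/1) × 16.90 = 16.90 mol
V(CO2) = nRT/P = 16.90 × 0.08206 × 515.15 / 2.54 = 281.3 L

281 L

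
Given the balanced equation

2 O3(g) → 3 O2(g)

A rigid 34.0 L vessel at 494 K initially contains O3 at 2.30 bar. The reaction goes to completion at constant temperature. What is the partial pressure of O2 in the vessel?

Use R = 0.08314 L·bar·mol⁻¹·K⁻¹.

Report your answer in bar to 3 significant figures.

n(O3)₀ = PV/RT = (2.30 × 34.0) / (0.08314 × 494) = 1.904 mol
n(O2) = (3/2) × 1.904 = 2.856 mol
P(O2) = nRT/V = 2.856 × 0.08314 × 494 / 34.0 = 3.450 bar

3.45 bar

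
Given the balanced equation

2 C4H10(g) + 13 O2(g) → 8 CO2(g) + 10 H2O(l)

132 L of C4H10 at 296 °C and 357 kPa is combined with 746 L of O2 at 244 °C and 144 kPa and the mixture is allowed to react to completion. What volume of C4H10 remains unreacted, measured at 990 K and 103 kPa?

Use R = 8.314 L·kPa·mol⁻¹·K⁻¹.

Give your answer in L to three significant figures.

n(C4H10) = PV/RT = (357 × 132) / (8.314 × 569.15) = 9.959 mol
n(O2) = PV/RT = (144 × 746) / (8.314 × 517.15) = 24.98 mol
For 9.959 mol C4H10, stoichiometry requires (13/2) × 9.959 = 64.73 mol O2; 24.98 mol is available, so O2 is limiting.
n(C4H10) consumed = (2/13) × 24.98 = 3.843 mol; remaining = 9.959 − 3.843 = 6.116 mol
V(C4H10) = nRT/P = 6.116 × 8.314 × 990 / 103 = 488.7 L

489 L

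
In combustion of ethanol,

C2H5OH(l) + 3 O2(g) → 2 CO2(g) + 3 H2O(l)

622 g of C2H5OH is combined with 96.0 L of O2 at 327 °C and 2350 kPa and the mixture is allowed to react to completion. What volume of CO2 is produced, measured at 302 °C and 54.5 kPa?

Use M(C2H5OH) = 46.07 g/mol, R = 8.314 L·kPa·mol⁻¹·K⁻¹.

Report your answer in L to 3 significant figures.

2370 L

n(C2H5OH) = 622 / 46.07 = 13.50 mol
n(O2) = PV/RT = (2350 × 96.0) / (8.314 × 600.15) = 45.21 mol
For 13.50 mol C2H5OH, stoichiometry requires (3/1) × 13.50 = 40.50 mol O2; 45.21 mol is available, so C2H5OH is limiting.
n(CO2) = (2/1) × 13.50 = 27.00 mol
V(CO2) = nRT/P = 27.00 × 8.314 × 575.15 / 54.5 = 2369 L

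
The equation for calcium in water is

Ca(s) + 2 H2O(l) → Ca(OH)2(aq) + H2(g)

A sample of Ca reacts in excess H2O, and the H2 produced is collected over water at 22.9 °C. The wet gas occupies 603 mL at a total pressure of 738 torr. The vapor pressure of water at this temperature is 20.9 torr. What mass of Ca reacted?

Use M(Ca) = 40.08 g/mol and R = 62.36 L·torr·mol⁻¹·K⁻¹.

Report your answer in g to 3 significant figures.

P(H2) = 738 − 20.9 = 717.1 torr
n(H2) = PV/RT = (717.1 × 0.6030) / (62.36 × 296.05) = 0.02342 mol
n(Ca) = (1/1) × 0.02342 = 0.02342 mol
m(Ca) = 0.02342 × 40.08 = 0.9387 g

0.939 g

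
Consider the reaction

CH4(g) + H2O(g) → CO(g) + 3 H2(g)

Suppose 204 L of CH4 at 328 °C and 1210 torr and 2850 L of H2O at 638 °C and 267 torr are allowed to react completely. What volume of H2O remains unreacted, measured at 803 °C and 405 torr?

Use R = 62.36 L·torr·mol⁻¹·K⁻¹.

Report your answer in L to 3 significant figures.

1130 L

n(CH4) = PV/RT = (1210 × 204) / (62.36 × 601.15) = 6.585 mol
n(H2O) = PV/RT = (267 × 2850) / (62.36 × 911.15) = 13.39 mol
For 6.585 mol CH4, stoichiometry requires (1/1) × 6.585 = 6.585 mol H2O; 13.39 mol is available, so CH4 is limiting.
n(H2O) consumed = (1/1) × 6.585 = 6.585 mol; remaining = 13.39 − 6.585 = 6.805 mol
V(H2O) = nRT/P = 6.805 × 62.36 × 1076.15 / 405 = 1128 L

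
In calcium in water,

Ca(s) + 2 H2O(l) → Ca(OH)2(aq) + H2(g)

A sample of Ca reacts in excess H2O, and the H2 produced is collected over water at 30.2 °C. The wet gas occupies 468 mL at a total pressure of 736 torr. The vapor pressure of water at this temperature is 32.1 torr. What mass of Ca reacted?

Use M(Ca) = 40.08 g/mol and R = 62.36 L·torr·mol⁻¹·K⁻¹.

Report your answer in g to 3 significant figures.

P(H2) = 736 − 32.1 = 703.9 torr
n(H2) = PV/RT = (703.9 × 0.4680) / (62.36 × 303.35) = 0.01741 mol
n(Ca) = (1/1) × 0.01741 = 0.01741 mol
m(Ca) = 0.01741 × 40.08 = 0.6978 g

0.698 g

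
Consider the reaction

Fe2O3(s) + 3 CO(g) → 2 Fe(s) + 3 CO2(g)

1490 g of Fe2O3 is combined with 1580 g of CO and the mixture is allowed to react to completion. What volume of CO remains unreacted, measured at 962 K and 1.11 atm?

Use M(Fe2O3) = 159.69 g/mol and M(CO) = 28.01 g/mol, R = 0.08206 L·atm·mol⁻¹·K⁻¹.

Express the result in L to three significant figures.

n(Fe2O3) = 1490 / 159.69 = 9.331 mol
n(CO) = 1580 / 28.01 = 56.41 mol
For 9.331 mol Fe2O3, stoichiometry requires (3/1) × 9.331 = 27.99 mol CO; 56.41 mol is available, so Fe2O3 is limiting.
n(CO) consumed = (3/1) × 9.331 = 27.99 mol; remaining = 56.41 − 27.99 = 28.42 mol
V(CO) = nRT/P = 28.42 × 0.08206 × 962 / 1.11 = 2021 L

2020 L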